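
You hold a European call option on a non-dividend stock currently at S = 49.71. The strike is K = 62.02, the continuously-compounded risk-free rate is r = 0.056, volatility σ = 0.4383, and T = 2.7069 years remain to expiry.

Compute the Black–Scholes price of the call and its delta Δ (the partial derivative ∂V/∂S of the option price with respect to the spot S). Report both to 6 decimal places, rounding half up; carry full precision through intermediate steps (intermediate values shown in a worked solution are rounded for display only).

σ√T = 0.4383·√2.7069 = 0.721120
d₁ = (ln(S/K) + (r+σ²/2)T) / (σ√T) = (ln(49.71/62.02) + (0.056+0.4383²/2)·2.7069) / 0.721120 = (-0.221251 + 0.411593) / 0.721120 = 0.263954
d₂ = d₁ − σ√T = 0.263954 − 0.721120 = -0.457166
e^{−rT} = e^{−0.056·2.7069} = 0.859344
N(d₁) = 0.604092,  N(d₂) = 0.323776
Call price V = S·N(d₁) − K·e^{−rT}·N(d₂) = 30.029433 − 17.256121 = 12.773312
Δ = N(d₁) = 0.604092

price = 12.773312
Δ = 0.604092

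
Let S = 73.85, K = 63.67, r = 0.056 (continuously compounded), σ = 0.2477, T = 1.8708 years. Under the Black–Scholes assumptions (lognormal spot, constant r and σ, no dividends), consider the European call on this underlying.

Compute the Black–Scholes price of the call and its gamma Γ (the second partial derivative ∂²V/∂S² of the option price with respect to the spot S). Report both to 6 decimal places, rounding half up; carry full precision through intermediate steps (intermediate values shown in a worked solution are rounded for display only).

price = 19.395564
Γ = 0.010477

σ√T = 0.2477·√1.8708 = 0.338797
d₁ = (ln(S/K) + (r+σ²/2)T) / (σ√T) = (ln(73.85/63.67) + (0.056+0.2477²/2)·1.8708) / 0.338797 = (0.148323 + 0.162157) / 0.338797 = 0.916416
d₂ = d₁ − σ√T = 0.916416 − 0.338797 = 0.577619
e^{−rT} = e^{−0.056·1.8708} = 0.900536
N(d₁) = 0.820276,  N(d₂) = 0.718239
Call price V = S·N(d₁) − K·e^{−rT}·N(d₂) = 60.577353 − 41.181789 = 19.395564
φ(d₁) = (1/√(2π))·e^{−d₁²/2} = 0.262148
Γ = φ(d₁) / (S·σ·√T) = 0.010477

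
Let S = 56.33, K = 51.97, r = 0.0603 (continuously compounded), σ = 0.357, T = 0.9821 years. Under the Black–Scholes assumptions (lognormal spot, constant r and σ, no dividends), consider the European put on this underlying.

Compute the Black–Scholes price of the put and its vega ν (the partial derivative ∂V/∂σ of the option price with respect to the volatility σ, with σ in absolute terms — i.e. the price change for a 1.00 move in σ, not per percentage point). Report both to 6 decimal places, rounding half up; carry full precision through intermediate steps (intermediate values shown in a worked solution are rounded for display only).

σ√T = 0.357·√0.9821 = 0.353790
d₁ = (ln(S/K) + (r+σ²/2)T) / (σ√T) = (ln(56.33/51.97) + (0.0603+0.357²/2)·0.9821) / 0.353790 = (0.080561 + 0.121804) / 0.353790 = 0.571991
d₂ = d₁ − σ√T = 0.571991 − 0.353790 = 0.218201
e^{−rT} = e^{−0.0603·0.9821} = 0.942499
N(−d₁) = 0.283664,  N(−d₂) = 0.413636
Put price V = K·e^{−rT}·N(−d₂) − S·N(−d₁) = 20.260592 − 15.978787 = 4.281804
φ(d₁) = (1/√(2π))·e^{−d₁²/2} = 0.338739
ν = S·φ(d₁)·√T = 18.909616

price = 4.281804
ν = 18.909616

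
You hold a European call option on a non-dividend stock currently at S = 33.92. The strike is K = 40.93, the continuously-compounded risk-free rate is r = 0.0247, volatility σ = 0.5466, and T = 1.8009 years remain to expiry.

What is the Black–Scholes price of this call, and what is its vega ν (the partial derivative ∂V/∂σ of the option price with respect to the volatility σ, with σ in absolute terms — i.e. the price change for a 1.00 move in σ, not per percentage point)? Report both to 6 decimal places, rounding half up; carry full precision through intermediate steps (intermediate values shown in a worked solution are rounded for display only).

price = 8.031652
ν = 17.895293

σ√T = 0.5466·√1.8009 = 0.733524
d₁ = (ln(S/K) + (r+σ²/2)T) / (σ√T) = (ln(33.92/40.93) + (0.0247+0.5466²/2)·1.8009) / 0.733524 = (-0.187858 + 0.313511) / 0.733524 = 0.171300
d₂ = d₁ − σ√T = 0.171300 − 0.733524 = -0.562224
e^{−rT} = e^{−0.0247·1.8009} = 0.956493
N(d₁) = 0.568006,  N(d₂) = 0.286982
Call price V = S·N(d₁) − K·e^{−rT}·N(d₂) = 19.266764 − 11.235112 = 8.031652
φ(d₁) = (1/√(2π))·e^{−d₁²/2} = 0.393132
ν = S·φ(d₁)·√T = 17.895293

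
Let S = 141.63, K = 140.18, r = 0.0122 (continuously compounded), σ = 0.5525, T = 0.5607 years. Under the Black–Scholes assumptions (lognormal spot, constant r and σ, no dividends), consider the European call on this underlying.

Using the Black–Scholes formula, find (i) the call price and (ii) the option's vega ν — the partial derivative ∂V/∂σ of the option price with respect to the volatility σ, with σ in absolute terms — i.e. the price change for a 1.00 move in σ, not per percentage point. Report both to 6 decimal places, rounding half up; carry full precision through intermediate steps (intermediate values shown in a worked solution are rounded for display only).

σ√T = 0.5525·√0.5607 = 0.413711
d₁ = (ln(S/K) + (r+σ²/2)T) / (σ√T) = (ln(141.63/140.18) + (0.0122+0.5525²/2)·0.5607) / 0.413711 = (0.010291 + 0.092419) / 0.413711 = 0.248264
d₂ = d₁ − σ√T = 0.248264 − 0.413711 = -0.165447
e^{−rT} = e^{−0.0122·0.5607} = 0.993183
N(d₁) = 0.598035,  N(d₂) = 0.434296
Call price V = S·N(d₁) − K·e^{−rT}·N(d₂) = 84.699710 − 60.464594 = 24.235116
φ(d₁) = (1/√(2π))·e^{−d₁²/2} = 0.386835
ν = S·φ(d₁)·√T = 41.024820

price = 24.235116
ν = 41.024820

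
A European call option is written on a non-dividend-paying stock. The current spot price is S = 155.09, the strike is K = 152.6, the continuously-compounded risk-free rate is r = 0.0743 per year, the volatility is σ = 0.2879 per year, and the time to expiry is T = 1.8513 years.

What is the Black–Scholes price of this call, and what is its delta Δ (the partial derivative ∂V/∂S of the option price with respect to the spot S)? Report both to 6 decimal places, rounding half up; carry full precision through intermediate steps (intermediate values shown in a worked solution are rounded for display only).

price = 35.092103
Δ = 0.721843

σ√T = 0.2879·√1.8513 = 0.391724
d₁ = (ln(S/K) + (r+σ²/2)T) / (σ√T) = (ln(155.09/152.6) + (0.0743+0.2879²/2)·1.8513) / 0.391724 = (0.016185 + 0.214275) / 0.391724 = 0.588325
d₂ = d₁ − σ√T = 0.588325 − 0.391724 = 0.196601
e^{−rT} = e^{−0.0743·1.8513} = 0.871489
N(d₁) = 0.721843,  N(d₂) = 0.577930
Call price V = S·N(d₁) − K·e^{−rT}·N(d₂) = 111.950606 − 76.858502 = 35.092103
Δ = N(d₁) = 0.721843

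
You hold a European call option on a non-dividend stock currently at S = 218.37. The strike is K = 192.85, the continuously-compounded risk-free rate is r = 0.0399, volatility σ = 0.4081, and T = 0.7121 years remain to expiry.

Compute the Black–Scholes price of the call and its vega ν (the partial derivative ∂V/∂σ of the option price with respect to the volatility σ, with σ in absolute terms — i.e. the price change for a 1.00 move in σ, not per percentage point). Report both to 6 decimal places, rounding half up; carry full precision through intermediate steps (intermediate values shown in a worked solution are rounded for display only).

σ√T = 0.4081·√0.7121 = 0.344379
d₁ = (ln(S/K) + (r+σ²/2)T) / (σ√T) = (ln(218.37/192.85) + (0.0399+0.4081²/2)·0.7121) / 0.344379 = (0.124278 + 0.087711) / 0.344379 = 0.615570
d₂ = d₁ − σ√T = 0.615570 − 0.344379 = 0.271191
e^{−rT} = e^{−0.0399·0.7121} = 0.971987
N(d₁) = 0.730911,  N(d₂) = 0.606878
Call price V = S·N(d₁) − K·e^{−rT}·N(d₂) = 159.608986 − 113.757841 = 45.851145
φ(d₁) = (1/√(2π))·e^{−d₁²/2} = 0.330086
ν = S·φ(d₁)·√T = 60.826208

price = 45.851145
ν = 60.826208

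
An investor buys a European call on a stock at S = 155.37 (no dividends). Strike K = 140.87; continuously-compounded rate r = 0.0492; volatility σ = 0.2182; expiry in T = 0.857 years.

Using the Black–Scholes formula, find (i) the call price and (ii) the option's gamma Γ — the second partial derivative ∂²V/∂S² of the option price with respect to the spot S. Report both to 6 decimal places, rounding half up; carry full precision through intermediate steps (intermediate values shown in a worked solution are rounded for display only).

σ√T = 0.2182·√0.857 = 0.201997
d₁ = (ln(S/K) + (r+σ²/2)T) / (σ√T) = (ln(155.37/140.87) + (0.0492+0.2182²/2)·0.857) / 0.201997 = (0.097972 + 0.062566) / 0.201997 = 0.794752
d₂ = d₁ − σ√T = 0.794752 − 0.201997 = 0.592755
e^{−rT} = e^{−0.0492·0.857} = 0.958712
N(d₁) = 0.786621,  N(d₂) = 0.723328
Call price V = S·N(d₁) − K·e^{−rT}·N(d₂) = 122.217344 − 97.688122 = 24.529222
φ(d₁) = (1/√(2π))·e^{−d₁²/2} = 0.290906
Γ = φ(d₁) / (S·σ·√T) = 0.009269

price = 24.529222
Γ = 0.009269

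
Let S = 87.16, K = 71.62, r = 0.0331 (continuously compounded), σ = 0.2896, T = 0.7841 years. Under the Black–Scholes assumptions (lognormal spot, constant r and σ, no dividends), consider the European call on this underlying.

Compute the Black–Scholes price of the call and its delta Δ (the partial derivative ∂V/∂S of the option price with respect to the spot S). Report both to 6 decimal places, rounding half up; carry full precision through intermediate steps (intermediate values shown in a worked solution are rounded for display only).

σ√T = 0.2896·√0.7841 = 0.256439
d₁ = (ln(S/K) + (r+σ²/2)T) / (σ√T) = (ln(87.16/71.62) + (0.0331+0.2896²/2)·0.7841) / 0.256439 = (0.196371 + 0.058834) / 0.256439 = 0.995189
d₂ = d₁ − σ√T = 0.995189 − 0.256439 = 0.738750
e^{−rT} = e^{−0.0331·0.7841} = 0.974380
N(d₁) = 0.840178,  N(d₂) = 0.769971
Call price V = S·N(d₁) − K·e^{−rT}·N(d₂) = 73.229897 − 53.732477 = 19.497420
Δ = N(d₁) = 0.840178

price = 19.497420
Δ = 0.840178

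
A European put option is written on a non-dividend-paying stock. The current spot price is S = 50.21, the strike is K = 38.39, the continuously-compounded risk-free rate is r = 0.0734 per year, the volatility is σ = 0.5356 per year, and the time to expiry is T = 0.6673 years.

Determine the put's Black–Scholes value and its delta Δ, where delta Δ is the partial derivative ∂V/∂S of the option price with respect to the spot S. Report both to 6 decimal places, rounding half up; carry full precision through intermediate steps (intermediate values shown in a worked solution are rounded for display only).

price = 2.529878
Δ = -0.172533

σ√T = 0.5356·√0.6673 = 0.437523
d₁ = (ln(S/K) + (r+σ²/2)T) / (σ√T) = (ln(50.21/38.39) + (0.0734+0.5356²/2)·0.6673) / 0.437523 = (0.268417 + 0.144693) / 0.437523 = 0.944202
d₂ = d₁ − σ√T = 0.944202 − 0.437523 = 0.506679
e^{−rT} = e^{−0.0734·0.6673} = 0.952200
N(−d₁) = 0.172533,  N(−d₂) = 0.306190
Put price V = K·e^{−rT}·N(−d₂) − S·N(−d₁) = 11.192771 − 8.662893 = 2.529878
Δ = −N(−d₁) = -0.172533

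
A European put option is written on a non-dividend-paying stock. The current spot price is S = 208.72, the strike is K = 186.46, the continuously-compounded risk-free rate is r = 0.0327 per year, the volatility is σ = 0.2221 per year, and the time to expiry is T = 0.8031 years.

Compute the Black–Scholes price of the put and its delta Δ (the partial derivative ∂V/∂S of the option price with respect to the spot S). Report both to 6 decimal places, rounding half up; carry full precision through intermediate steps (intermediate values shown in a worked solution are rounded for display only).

σ√T = 0.2221·√0.8031 = 0.199037
d₁ = (ln(S/K) + (r+σ²/2)T) / (σ√T) = (ln(208.72/186.46) + (0.0327+0.2221²/2)·0.8031) / 0.199037 = (0.112777 + 0.046069) / 0.199037 = 0.798074
d₂ = d₁ − σ√T = 0.798074 − 0.199037 = 0.599037
e^{−rT} = e^{−0.0327·0.8031} = 0.974080
N(−d₁) = 0.212414,  N(−d₂) = 0.274574
Put price V = K·e^{−rT}·N(−d₂) − S·N(−d₁) = 49.870069 − 44.335002 = 5.535068
Δ = −N(−d₁) = -0.212414

price = 5.535068
Δ = -0.212414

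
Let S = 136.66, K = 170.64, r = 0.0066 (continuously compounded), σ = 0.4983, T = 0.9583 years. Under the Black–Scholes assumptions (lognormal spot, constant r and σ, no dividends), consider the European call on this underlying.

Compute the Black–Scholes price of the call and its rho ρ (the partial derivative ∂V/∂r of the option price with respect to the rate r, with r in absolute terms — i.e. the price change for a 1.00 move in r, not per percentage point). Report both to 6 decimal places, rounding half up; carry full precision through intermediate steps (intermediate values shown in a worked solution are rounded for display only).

σ√T = 0.4983·√0.9583 = 0.487800
d₁ = (ln(S/K) + (r+σ²/2)T) / (σ√T) = (ln(136.66/170.64) + (0.0066+0.4983²/2)·0.9583) / 0.487800 = (-0.222060 + 0.125299) / 0.487800 = -0.198362
d₂ = d₁ − σ√T = -0.198362 − 0.487800 = -0.686162
e^{−rT} = e^{−0.0066·0.9583} = 0.993695
N(d₁) = 0.421381,  N(d₂) = 0.246306
Call price V = S·N(d₁) − K·e^{−rT}·N(d₂) = 57.585925 − 41.764596 = 15.821329
ρ = K·T·e^{−rT}·N(d₂) = 40.023012

price = 15.821329
ρ = 40.023012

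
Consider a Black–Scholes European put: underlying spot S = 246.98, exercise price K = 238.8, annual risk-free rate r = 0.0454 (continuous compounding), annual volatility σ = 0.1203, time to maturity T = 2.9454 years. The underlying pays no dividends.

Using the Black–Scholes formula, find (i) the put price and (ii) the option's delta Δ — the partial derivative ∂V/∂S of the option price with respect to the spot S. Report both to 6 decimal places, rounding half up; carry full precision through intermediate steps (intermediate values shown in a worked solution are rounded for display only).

σ√T = 0.1203·√2.9454 = 0.206461
d₁ = (ln(S/K) + (r+σ²/2)T) / (σ√T) = (ln(246.98/238.8) + (0.0454+0.1203²/2)·2.9454) / 0.206461 = (0.033681 + 0.155034) / 0.206461 = 0.914048
d₂ = d₁ − σ√T = 0.914048 − 0.206461 = 0.707587
e^{−rT} = e^{−0.0454·2.9454} = 0.874834
N(−d₁) = 0.180346,  N(−d₂) = 0.239601
Put price V = K·e^{−rT}·N(−d₂) − S·N(−d₁) = 50.055086 − 44.541798 = 5.513288
Δ = −N(−d₁) = -0.180346

price = 5.513288
Δ = -0.180346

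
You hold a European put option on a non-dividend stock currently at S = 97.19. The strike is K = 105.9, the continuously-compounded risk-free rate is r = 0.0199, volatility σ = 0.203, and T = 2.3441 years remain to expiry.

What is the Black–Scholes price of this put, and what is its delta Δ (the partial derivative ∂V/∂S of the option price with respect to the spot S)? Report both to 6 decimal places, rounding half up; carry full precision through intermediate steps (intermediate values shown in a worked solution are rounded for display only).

price = 14.280345
Δ = -0.488296

σ√T = 0.203·√2.3441 = 0.310802
d₁ = (ln(S/K) + (r+σ²/2)T) / (σ√T) = (ln(97.19/105.9) + (0.0199+0.203²/2)·2.3441) / 0.310802 = (-0.085827 + 0.094947) / 0.310802 = 0.029341
d₂ = d₁ − σ√T = 0.029341 − 0.310802 = -0.281461
e^{−rT} = e^{−0.0199·2.3441} = 0.954424
N(−d₁) = 0.488296,  N(−d₂) = 0.610822
Put price V = K·e^{−rT}·N(−d₂) − S·N(−d₁) = 61.737874 − 47.457528 = 14.280345
Δ = −N(−d₁) = -0.488296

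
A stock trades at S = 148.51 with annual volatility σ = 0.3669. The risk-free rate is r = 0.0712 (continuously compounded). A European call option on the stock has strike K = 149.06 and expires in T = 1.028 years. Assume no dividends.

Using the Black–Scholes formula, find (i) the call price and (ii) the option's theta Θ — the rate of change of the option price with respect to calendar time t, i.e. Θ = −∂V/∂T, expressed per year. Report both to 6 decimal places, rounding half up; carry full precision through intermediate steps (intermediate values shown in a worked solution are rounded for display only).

σ√T = 0.3669·√1.028 = 0.372001
d₁ = (ln(S/K) + (r+σ²/2)T) / (σ√T) = (ln(148.51/149.06) + (0.0712+0.3669²/2)·1.028) / 0.372001 = (-0.003697 + 0.142386) / 0.372001 = 0.372820
d₂ = d₁ − σ√T = 0.372820 − 0.372001 = 0.000819
e^{−rT} = e^{−0.0712·1.028} = 0.929421
N(d₁) = 0.645359,  N(d₂) = 0.500327
Call price V = S·N(d₁) − K·e^{−rT}·N(d₂) = 95.842226 − 69.314988 = 26.527238
φ(d₁) = (1/√(2π))·e^{−d₁²/2} = 0.372158
Θ = −S·φ(d₁)·σ/(2√T) − r·K·e^{−rT}·N(d₂) = −10.000106 − 4.935227 = -14.935333

price = 26.527238
Θ = -14.935333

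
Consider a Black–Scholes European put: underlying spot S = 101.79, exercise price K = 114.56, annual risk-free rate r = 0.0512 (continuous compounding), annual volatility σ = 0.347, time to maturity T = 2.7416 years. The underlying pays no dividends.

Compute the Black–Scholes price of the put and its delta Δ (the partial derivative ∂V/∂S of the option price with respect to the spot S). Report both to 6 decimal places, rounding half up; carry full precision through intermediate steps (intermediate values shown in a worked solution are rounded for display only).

price = 21.662195
Δ = -0.372255

σ√T = 0.347·√2.7416 = 0.574555
d₁ = (ln(S/K) + (r+σ²/2)T) / (σ√T) = (ln(101.79/114.56) + (0.0512+0.347²/2)·2.7416) / 0.574555 = (-0.118187 + 0.305427) / 0.574555 = 0.325887
d₂ = d₁ − σ√T = 0.325887 − 0.574555 = -0.248668
e^{−rT} = e^{−0.0512·2.7416} = 0.869037
N(−d₁) = 0.372255,  N(−d₂) = 0.598191
Put price V = K·e^{−rT}·N(−d₂) − S·N(−d₁) = 59.554039 − 37.891844 = 21.662195
Δ = −N(−d₁) = -0.372255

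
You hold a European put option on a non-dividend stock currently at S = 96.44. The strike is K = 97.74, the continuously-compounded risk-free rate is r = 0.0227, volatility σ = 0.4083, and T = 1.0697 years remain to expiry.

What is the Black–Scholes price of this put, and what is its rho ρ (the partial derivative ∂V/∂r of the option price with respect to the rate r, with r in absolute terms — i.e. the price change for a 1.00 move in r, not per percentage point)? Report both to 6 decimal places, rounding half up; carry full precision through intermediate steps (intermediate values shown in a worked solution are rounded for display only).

σ√T = 0.4083·√1.0697 = 0.422290
d₁ = (ln(S/K) + (r+σ²/2)T) / (σ√T) = (ln(96.44/97.74) + (0.0227+0.4083²/2)·1.0697) / 0.422290 = (-0.013390 + 0.113446) / 0.422290 = 0.236938
d₂ = d₁ − σ√T = 0.236938 − 0.422290 = -0.185351
e^{−rT} = e^{−0.0227·1.0697} = 0.976010
N(−d₁) = 0.406352,  N(−d₂) = 0.573523
Put price V = K·e^{−rT}·N(−d₂) − S·N(−d₁) = 54.711387 − 39.188616 = 15.522770
ρ = −K·T·e^{−rT}·N(−d₂) = -58.524770

price = 15.522770
ρ = -58.524770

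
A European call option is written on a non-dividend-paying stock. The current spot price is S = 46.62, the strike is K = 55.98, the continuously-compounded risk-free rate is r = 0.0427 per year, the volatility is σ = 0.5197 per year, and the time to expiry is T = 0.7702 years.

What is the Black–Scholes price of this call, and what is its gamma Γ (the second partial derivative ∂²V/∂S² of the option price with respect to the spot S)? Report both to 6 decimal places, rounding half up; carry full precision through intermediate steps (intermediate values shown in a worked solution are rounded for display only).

σ√T = 0.5197·√0.7702 = 0.456094
d₁ = (ln(S/K) + (r+σ²/2)T) / (σ√T) = (ln(46.62/55.98) + (0.0427+0.5197²/2)·0.7702) / 0.456094 = (-0.182965 + 0.136898) / 0.456094 = -0.101002
d₂ = d₁ − σ√T = -0.101002 − 0.456094 = -0.557096
e^{−rT} = e^{−0.0427·0.7702} = 0.967647
N(d₁) = 0.459774,  N(d₂) = 0.288731
Call price V = S·N(d₁) − K·e^{−rT}·N(d₂) = 21.434685 − 15.640235 = 5.794450
φ(d₁) = (1/√(2π))·e^{−d₁²/2} = 0.396913
Γ = φ(d₁) / (S·σ·√T) = 0.018667

price = 5.794450
Γ = 0.018667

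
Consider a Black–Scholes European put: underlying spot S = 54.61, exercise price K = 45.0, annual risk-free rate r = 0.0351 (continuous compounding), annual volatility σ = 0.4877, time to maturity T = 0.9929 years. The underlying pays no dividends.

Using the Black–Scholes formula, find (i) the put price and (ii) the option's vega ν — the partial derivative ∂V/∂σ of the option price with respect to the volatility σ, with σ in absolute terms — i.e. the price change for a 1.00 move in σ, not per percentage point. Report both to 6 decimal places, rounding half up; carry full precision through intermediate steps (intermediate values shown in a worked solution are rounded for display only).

price = 4.833736
ν = 16.836370

σ√T = 0.4877·√0.9929 = 0.485966
d₁ = (ln(S/K) + (r+σ²/2)T) / (σ√T) = (ln(54.61/45.0) + (0.0351+0.4877²/2)·0.9929) / 0.485966 = (0.193555 + 0.152932) / 0.485966 = 0.712986
d₂ = d₁ − σ√T = 0.712986 − 0.485966 = 0.227020
e^{−rT} = e^{−0.0351·0.9929} = 0.965750
N(−d₁) = 0.237927,  N(−d₂) = 0.410204
Put price V = K·e^{−rT}·N(−d₂) − S·N(−d₁) = 17.826943 − 12.993207 = 4.833736
φ(d₁) = (1/√(2π))·e^{−d₁²/2} = 0.309402
ν = S·φ(d₁)·√T = 16.836370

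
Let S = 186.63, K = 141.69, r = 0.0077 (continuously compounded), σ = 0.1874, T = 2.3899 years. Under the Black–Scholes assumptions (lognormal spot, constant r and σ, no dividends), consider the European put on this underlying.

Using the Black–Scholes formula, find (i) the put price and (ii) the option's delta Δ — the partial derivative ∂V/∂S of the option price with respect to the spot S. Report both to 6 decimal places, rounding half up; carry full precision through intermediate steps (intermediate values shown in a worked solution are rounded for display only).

price = 3.758164
Δ = -0.123170

σ√T = 0.1874·√2.3899 = 0.289707
d₁ = (ln(S/K) + (r+σ²/2)T) / (σ√T) = (ln(186.63/141.69) + (0.0077+0.1874²/2)·2.3899) / 0.289707 = (0.275486 + 0.060367) / 0.289707 = 1.159287
d₂ = d₁ − σ√T = 1.159287 − 0.289707 = 0.869580
e^{−rT} = e^{−0.0077·2.3899} = 0.981766
N(−d₁) = 0.123170,  N(−d₂) = 0.192265
Put price V = K·e^{−rT}·N(−d₂) − S·N(−d₁) = 26.745315 − 22.987151 = 3.758164
Δ = −N(−d₁) = -0.123170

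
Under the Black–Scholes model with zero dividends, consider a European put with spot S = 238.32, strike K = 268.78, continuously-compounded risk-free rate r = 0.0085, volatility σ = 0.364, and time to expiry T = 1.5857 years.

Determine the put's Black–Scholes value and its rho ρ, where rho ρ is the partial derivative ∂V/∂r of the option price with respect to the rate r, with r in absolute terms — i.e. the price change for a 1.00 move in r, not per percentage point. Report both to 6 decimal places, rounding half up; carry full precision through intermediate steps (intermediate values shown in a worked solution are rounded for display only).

price = 60.276766
ρ = -285.108799

σ√T = 0.364·√1.5857 = 0.458365
d₁ = (ln(S/K) + (r+σ²/2)T) / (σ√T) = (ln(238.32/268.78) + (0.0085+0.364²/2)·1.5857) / 0.458365 = (-0.120279 + 0.118528) / 0.458365 = -0.003820
d₂ = d₁ − σ√T = -0.003820 − 0.458365 = -0.462186
e^{−rT} = e^{−0.0085·1.5857} = 0.986612
N(−d₁) = 0.501524,  N(−d₂) = 0.678026
Put price V = K·e^{−rT}·N(−d₂) − S·N(−d₁) = 179.799962 − 119.523196 = 60.276766
ρ = −K·T·e^{−rT}·N(−d₂) = -285.108799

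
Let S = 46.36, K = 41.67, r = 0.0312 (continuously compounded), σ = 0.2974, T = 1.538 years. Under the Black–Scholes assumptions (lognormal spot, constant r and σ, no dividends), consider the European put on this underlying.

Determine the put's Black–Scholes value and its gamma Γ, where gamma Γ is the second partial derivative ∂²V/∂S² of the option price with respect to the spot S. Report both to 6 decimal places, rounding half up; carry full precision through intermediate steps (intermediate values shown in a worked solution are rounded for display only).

σ√T = 0.2974·√1.538 = 0.368824
d₁ = (ln(S/K) + (r+σ²/2)T) / (σ√T) = (ln(46.36/41.67) + (0.0312+0.2974²/2)·1.538) / 0.368824 = (0.106656 + 0.116001) / 0.368824 = 0.603694
d₂ = d₁ − σ√T = 0.603694 − 0.368824 = 0.234870
e^{−rT} = e^{−0.0312·1.538} = 0.953148
N(−d₁) = 0.273024,  N(−d₂) = 0.407155
Put price V = K·e^{−rT}·N(−d₂) − S·N(−d₁) = 16.171238 − 12.657375 = 3.513863
φ(d₁) = (1/√(2π))·e^{−d₁²/2} = 0.332485
Γ = φ(d₁) / (S·σ·√T) = 0.019445

price = 3.513863
Γ = 0.019445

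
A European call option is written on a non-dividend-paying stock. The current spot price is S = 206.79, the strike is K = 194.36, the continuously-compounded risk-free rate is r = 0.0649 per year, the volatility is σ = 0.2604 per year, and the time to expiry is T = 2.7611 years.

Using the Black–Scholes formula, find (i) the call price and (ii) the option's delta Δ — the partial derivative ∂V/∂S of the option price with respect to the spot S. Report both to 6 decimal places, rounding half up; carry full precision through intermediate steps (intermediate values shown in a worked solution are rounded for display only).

σ√T = 0.2604·√2.7611 = 0.432695
d₁ = (ln(S/K) + (r+σ²/2)T) / (σ√T) = (ln(206.79/194.36) + (0.0649+0.2604²/2)·2.7611) / 0.432695 = (0.061992 + 0.272808) / 0.432695 = 0.773754
d₂ = d₁ − σ√T = 0.773754 − 0.432695 = 0.341059
e^{−rT} = e^{−0.0649·2.7611} = 0.835943
N(d₁) = 0.780462,  N(d₂) = 0.633470
Call price V = S·N(d₁) − K·e^{−rT}·N(d₂) = 161.391708 − 102.922332 = 58.469377
Δ = N(d₁) = 0.780462

price = 58.469377
Δ = 0.780462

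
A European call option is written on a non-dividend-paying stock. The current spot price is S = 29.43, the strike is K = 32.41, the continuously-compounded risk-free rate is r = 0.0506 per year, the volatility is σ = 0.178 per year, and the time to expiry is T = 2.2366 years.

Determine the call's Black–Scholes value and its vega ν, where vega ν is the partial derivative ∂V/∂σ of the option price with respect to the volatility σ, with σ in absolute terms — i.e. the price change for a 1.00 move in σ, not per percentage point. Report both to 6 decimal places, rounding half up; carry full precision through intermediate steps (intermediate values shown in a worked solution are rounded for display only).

price = 3.340465
ν = 17.225042

σ√T = 0.178·√2.2366 = 0.266204
d₁ = (ln(S/K) + (r+σ²/2)T) / (σ√T) = (ln(29.43/32.41) + (0.0506+0.178²/2)·2.2366) / 0.266204 = (-0.096452 + 0.148604) / 0.266204 = 0.195909
d₂ = d₁ − σ√T = 0.195909 − 0.266204 = -0.070295
e^{−rT} = e^{−0.0506·2.2366} = 0.892997
N(d₁) = 0.577659,  N(d₂) = 0.471980
Call price V = S·N(d₁) − K·e^{−rT}·N(d₂) = 17.000514 − 13.660049 = 3.340465
φ(d₁) = (1/√(2π))·e^{−d₁²/2} = 0.391359
ν = S·φ(d₁)·√T = 17.225042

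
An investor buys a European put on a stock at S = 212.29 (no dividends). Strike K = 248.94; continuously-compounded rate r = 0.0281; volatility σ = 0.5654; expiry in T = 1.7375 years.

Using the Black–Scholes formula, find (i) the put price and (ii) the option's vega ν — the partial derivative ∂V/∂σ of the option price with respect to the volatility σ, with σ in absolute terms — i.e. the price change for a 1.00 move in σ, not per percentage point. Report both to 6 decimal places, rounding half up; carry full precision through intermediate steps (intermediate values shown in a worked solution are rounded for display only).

price = 78.365246
ν = 108.858335

σ√T = 0.5654·√1.7375 = 0.745278
d₁ = (ln(S/K) + (r+σ²/2)T) / (σ√T) = (ln(212.29/248.94) + (0.0281+0.5654²/2)·1.7375) / 0.745278 = (-0.159259 + 0.326543) / 0.745278 = 0.224459
d₂ = d₁ − σ√T = 0.224459 − 0.745278 = -0.520818
e^{−rT} = e^{−0.0281·1.7375} = 0.952349
N(−d₁) = 0.411200,  N(−d₂) = 0.698753
Put price V = K·e^{−rT}·N(−d₂) − S·N(−d₁) = 165.658876 − 87.293630 = 78.365246
φ(d₁) = (1/√(2π))·e^{−d₁²/2} = 0.389018
ν = S·φ(d₁)·√T = 108.858335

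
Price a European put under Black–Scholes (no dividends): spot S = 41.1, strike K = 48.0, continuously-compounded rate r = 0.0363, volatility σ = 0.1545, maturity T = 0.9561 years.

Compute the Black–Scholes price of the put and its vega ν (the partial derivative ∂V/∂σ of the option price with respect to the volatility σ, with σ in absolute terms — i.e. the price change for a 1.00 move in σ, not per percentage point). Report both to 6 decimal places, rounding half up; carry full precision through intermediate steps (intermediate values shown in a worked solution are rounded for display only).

σ√T = 0.1545·√0.9561 = 0.151071
d₁ = (ln(S/K) + (r+σ²/2)T) / (σ√T) = (ln(41.1/48.0) + (0.0363+0.1545²/2)·0.9561) / 0.151071 = (-0.155193 + 0.046118) / 0.151071 = -0.722015
d₂ = d₁ − σ√T = -0.722015 − 0.151071 = -0.873086
e^{−rT} = e^{−0.0363·0.9561} = 0.965889
N(−d₁) = 0.764857,  N(−d₂) = 0.808692
Put price V = K·e^{−rT}·N(−d₂) − S·N(−d₁) = 37.493110 − 31.435638 = 6.057472
φ(d₁) = (1/√(2π))·e^{−d₁²/2} = 0.307404
ν = S·φ(d₁)·√T = 12.353882

price = 6.057472
ν = 12.353882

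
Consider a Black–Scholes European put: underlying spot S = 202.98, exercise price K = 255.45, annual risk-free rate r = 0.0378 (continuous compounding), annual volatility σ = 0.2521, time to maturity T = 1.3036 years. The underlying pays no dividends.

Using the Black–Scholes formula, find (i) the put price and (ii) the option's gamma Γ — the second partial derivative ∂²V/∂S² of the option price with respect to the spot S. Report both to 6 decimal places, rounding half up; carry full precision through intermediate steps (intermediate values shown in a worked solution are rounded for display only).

σ√T = 0.2521·√1.3036 = 0.287836
d₁ = (ln(S/K) + (r+σ²/2)T) / (σ√T) = (ln(202.98/255.45) + (0.0378+0.2521²/2)·1.3036) / 0.287836 = (-0.229919 + 0.090701) / 0.287836 = -0.483673
d₂ = d₁ − σ√T = -0.483673 − 0.287836 = -0.771509
e^{−rT} = e^{−0.0378·1.3036} = 0.951918
N(−d₁) = 0.685691,  N(−d₂) = 0.779797
Put price V = K·e^{−rT}·N(−d₂) − S·N(−d₁) = 189.621371 − 139.181545 = 50.439826
φ(d₁) = (1/√(2π))·e^{−d₁²/2} = 0.354904
Γ = φ(d₁) / (S·σ·√T) = 0.006075

price = 50.439826
Γ = 0.006075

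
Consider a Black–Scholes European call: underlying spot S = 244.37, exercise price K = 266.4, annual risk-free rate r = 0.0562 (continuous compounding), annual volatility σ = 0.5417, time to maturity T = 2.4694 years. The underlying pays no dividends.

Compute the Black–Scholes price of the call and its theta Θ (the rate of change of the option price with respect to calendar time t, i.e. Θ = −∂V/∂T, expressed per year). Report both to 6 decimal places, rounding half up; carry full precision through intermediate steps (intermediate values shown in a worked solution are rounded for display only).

price = 84.875369
Θ = -19.586775

σ√T = 0.5417·√2.4694 = 0.851245
d₁ = (ln(S/K) + (r+σ²/2)T) / (σ√T) = (ln(244.37/266.4) + (0.0562+0.5417²/2)·2.4694) / 0.851245 = (-0.086315 + 0.501089) / 0.851245 = 0.487256
d₂ = d₁ − σ√T = 0.487256 − 0.851245 = -0.363989
e^{−rT} = e^{−0.0562·2.4694} = 0.870419
N(d₁) = 0.686961,  N(d₂) = 0.357933
Call price V = S·N(d₁) − K·e^{−rT}·N(d₂) = 167.872749 − 82.997380 = 84.875369
φ(d₁) = (1/√(2π))·e^{−d₁²/2} = 0.354287
Θ = −S·φ(d₁)·σ/(2√T) − r·K·e^{−rT}·N(d₂) = −14.922323 − 4.664453 = -19.586775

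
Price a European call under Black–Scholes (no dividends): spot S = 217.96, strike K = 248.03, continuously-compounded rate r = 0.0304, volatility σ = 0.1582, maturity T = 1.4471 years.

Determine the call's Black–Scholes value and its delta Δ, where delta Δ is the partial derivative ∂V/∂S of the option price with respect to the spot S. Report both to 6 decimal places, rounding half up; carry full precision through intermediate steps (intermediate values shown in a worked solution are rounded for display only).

price = 9.257114
Δ = 0.362124

σ√T = 0.1582·√1.4471 = 0.190307
d₁ = (ln(S/K) + (r+σ²/2)T) / (σ√T) = (ln(217.96/248.03) + (0.0304+0.1582²/2)·1.4471) / 0.190307 = (-0.129238 + 0.062100) / 0.190307 = -0.352786
d₂ = d₁ − σ√T = -0.352786 − 0.190307 = -0.543094
e^{−rT} = e^{−0.0304·1.4471} = 0.956962
N(d₁) = 0.362124,  N(d₂) = 0.293533
Call price V = S·N(d₁) − K·e^{−rT}·N(d₂) = 78.928622 − 69.671508 = 9.257114
Δ = N(d₁) = 0.362124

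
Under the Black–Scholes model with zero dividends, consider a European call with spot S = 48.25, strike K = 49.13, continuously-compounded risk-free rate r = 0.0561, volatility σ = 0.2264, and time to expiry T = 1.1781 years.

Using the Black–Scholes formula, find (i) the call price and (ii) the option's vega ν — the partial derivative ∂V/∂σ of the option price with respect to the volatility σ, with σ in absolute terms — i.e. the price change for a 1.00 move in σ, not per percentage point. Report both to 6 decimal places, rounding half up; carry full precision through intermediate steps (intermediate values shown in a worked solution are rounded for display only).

σ√T = 0.2264·√1.1781 = 0.245735
d₁ = (ln(S/K) + (r+σ²/2)T) / (σ√T) = (ln(48.25/49.13) + (0.0561+0.2264²/2)·1.1781) / 0.245735 = (-0.018074 + 0.096284) / 0.245735 = 0.318271
d₂ = d₁ − σ√T = 0.318271 − 0.245735 = 0.072535
e^{−rT} = e^{−0.0561·1.1781} = 0.936045
N(d₁) = 0.624860,  N(d₂) = 0.528912
Call price V = S·N(d₁) − K·e^{−rT}·N(d₂) = 30.149502 − 24.323557 = 5.825945
φ(d₁) = (1/√(2π))·e^{−d₁²/2} = 0.379240
ν = S·φ(d₁)·√T = 19.861054

price = 5.825945
ν = 19.861054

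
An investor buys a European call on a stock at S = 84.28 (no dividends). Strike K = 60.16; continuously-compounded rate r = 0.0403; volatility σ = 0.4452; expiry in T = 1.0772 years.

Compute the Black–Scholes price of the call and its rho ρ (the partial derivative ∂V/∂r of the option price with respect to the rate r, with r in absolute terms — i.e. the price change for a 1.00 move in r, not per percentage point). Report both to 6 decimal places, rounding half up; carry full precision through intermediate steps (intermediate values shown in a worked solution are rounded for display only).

σ√T = 0.4452·√1.0772 = 0.462065
d₁ = (ln(S/K) + (r+σ²/2)T) / (σ√T) = (ln(84.28/60.16) + (0.0403+0.4452²/2)·1.0772) / 0.462065 = (0.337137 + 0.150163) / 0.462065 = 1.054613
d₂ = d₁ − σ√T = 1.054613 − 0.462065 = 0.592548
e^{−rT} = e^{−0.0403·1.0772} = 0.957518
N(d₁) = 0.854199,  N(d₂) = 0.723258
Call price V = S·N(d₁) − K·e^{−rT}·N(d₂) = 71.991884 − 41.662753 = 30.329131
ρ = K·T·e^{−rT}·N(d₂) = 44.879118

price = 30.329131
ρ = 44.879118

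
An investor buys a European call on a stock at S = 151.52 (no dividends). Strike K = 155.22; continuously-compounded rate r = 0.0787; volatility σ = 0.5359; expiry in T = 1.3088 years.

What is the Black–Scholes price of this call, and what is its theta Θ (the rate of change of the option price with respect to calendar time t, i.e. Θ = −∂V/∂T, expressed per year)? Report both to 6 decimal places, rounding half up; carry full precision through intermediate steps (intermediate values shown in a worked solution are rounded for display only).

price = 41.130622
Θ = -17.610776

σ√T = 0.5359·√1.3088 = 0.613085
d₁ = (ln(S/K) + (r+σ²/2)T) / (σ√T) = (ln(151.52/155.22) + (0.0787+0.5359²/2)·1.3088) / 0.613085 = (-0.024126 + 0.290939) / 0.613085 = 0.435198
d₂ = d₁ − σ√T = 0.435198 − 0.613085 = -0.177887
e^{−rT} = e^{−0.0787·1.3088} = 0.902125
N(d₁) = 0.668291,  N(d₂) = 0.429406
Call price V = S·N(d₁) − K·e^{−rT}·N(d₂) = 101.259389 − 60.128767 = 41.130622
φ(d₁) = (1/√(2π))·e^{−d₁²/2} = 0.362897
Θ = −S·φ(d₁)·σ/(2√T) − r·K·e^{−rT}·N(d₂) = −12.878642 − 4.732134 = -17.610776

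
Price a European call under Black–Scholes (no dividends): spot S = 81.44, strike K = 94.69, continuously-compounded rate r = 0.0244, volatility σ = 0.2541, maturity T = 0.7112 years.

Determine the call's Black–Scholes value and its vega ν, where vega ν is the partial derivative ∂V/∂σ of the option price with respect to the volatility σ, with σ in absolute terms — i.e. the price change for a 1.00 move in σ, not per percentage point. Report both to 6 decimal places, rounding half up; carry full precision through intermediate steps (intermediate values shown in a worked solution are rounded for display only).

price = 3.023785
ν = 23.992647

σ√T = 0.2541·√0.7112 = 0.214289
d₁ = (ln(S/K) + (r+σ²/2)T) / (σ√T) = (ln(81.44/94.69) + (0.0244+0.2541²/2)·0.7112) / 0.214289 = (-0.150742 + 0.040313) / 0.214289 = -0.515325
d₂ = d₁ − σ√T = -0.515325 − 0.214289 = -0.729614
e^{−rT} = e^{−0.0244·0.7112} = 0.982796
N(d₁) = 0.303163,  N(d₂) = 0.232813
Call price V = S·N(d₁) − K·e^{−rT}·N(d₂) = 24.689597 − 21.665812 = 3.023785
φ(d₁) = (1/√(2π))·e^{−d₁²/2} = 0.349337
ν = S·φ(d₁)·√T = 23.992647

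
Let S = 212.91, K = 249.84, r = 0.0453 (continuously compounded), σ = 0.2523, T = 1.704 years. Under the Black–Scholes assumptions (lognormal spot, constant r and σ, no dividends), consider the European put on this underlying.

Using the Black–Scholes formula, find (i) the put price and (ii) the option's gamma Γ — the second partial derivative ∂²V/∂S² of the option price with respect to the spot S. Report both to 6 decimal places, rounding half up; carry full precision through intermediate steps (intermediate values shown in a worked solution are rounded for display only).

price = 39.138263
Γ = 0.005668

σ√T = 0.2523·√1.704 = 0.329346
d₁ = (ln(S/K) + (r+σ²/2)T) / (σ√T) = (ln(212.91/249.84) + (0.0453+0.2523²/2)·1.704) / 0.329346 = (-0.159951 + 0.131426) / 0.329346 = -0.086613
d₂ = d₁ − σ√T = -0.086613 − 0.329346 = -0.415959
e^{−rT} = e^{−0.0453·1.704} = 0.925713
N(−d₁) = 0.534510,  N(−d₂) = 0.661280
Put price V = K·e^{−rT}·N(−d₂) − S·N(−d₁) = 152.940890 − 113.802627 = 39.138263
φ(d₁) = (1/√(2π))·e^{−d₁²/2} = 0.397449
Γ = φ(d₁) / (S·σ·√T) = 0.005668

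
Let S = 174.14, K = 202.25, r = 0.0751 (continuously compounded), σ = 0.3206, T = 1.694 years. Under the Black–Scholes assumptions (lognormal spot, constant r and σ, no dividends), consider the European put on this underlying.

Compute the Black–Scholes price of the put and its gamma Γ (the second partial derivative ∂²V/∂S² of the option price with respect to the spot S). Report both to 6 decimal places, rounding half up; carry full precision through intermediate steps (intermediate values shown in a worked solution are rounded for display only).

price = 31.122180
Γ = 0.005425

σ√T = 0.3206·√1.694 = 0.417273
d₁ = (ln(S/K) + (r+σ²/2)T) / (σ√T) = (ln(174.14/202.25) + (0.0751+0.3206²/2)·1.694) / 0.417273 = (-0.149645 + 0.214278) / 0.417273 = 0.154893
d₂ = d₁ − σ√T = 0.154893 − 0.417273 = -0.262380
e^{−rT} = e^{−0.0751·1.694} = 0.880540
N(−d₁) = 0.438453,  N(−d₂) = 0.603486
Put price V = K·e^{−rT}·N(−d₂) − S·N(−d₁) = 107.474338 − 76.352158 = 31.122180
φ(d₁) = (1/√(2π))·e^{−d₁²/2} = 0.394185
Γ = φ(d₁) / (S·σ·√T) = 0.005425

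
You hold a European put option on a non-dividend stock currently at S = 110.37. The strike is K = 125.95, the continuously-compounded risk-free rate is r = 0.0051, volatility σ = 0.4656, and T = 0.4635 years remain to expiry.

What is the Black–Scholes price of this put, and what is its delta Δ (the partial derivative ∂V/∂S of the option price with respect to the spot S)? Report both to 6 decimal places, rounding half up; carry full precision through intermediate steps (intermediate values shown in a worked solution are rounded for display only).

price = 23.716875
Δ = -0.598947

σ√T = 0.4656·√0.4635 = 0.316984
d₁ = (ln(S/K) + (r+σ²/2)T) / (σ√T) = (ln(110.37/125.95) + (0.0051+0.4656²/2)·0.4635) / 0.316984 = (-0.132047 + 0.052603) / 0.316984 = -0.250622
d₂ = d₁ − σ√T = -0.250622 − 0.316984 = -0.567606
e^{−rT} = e^{−0.0051·0.4635} = 0.997639
N(−d₁) = 0.598947,  N(−d₂) = 0.714849
Put price V = K·e^{−rT}·N(−d₂) − S·N(−d₁) = 89.822635 − 66.105759 = 23.716875
Δ = −N(−d₁) = -0.598947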